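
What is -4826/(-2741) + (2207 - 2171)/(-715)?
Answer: 3351914/1959815 ≈ 1.7103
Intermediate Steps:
-4826/(-2741) + (2207 - 2171)/(-715) = -4826*(-1/2741) + 36*(-1/715) = 4826/2741 - 36/715 = 3351914/1959815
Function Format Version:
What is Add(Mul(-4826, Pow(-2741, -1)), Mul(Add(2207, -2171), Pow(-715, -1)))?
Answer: Rational(3351914, 1959815) ≈ 1.7103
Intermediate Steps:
Add(Mul(-4826, Pow(-2741, -1)), Mul(Add(2207, -2171), Pow(-715, -1))) = Add(Mul(-4826, Rational(-1, 2741)), Mul(36, Rational(-1, 715))) = Add(Rational(4826, 2741), Rational(-36, 715)) = Rational(3351914, 1959815)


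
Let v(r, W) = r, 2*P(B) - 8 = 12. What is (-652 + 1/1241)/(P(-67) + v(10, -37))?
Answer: -809131/24820 ≈ -32.600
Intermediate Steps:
P(B) = 10 (P(B) = 4 + (1/2)*12 = 4 + 6 = 10)
(-652 + 1/1241)/(P(-67) + v(10, -37)) = (-652 + 1/1241)/(10 + 10) = (-652 + 1/1241)/20 = -809131/1241*1/20 = -809131/24820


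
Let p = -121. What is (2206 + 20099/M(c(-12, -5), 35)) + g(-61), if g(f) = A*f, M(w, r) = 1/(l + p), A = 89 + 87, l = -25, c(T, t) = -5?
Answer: -2942984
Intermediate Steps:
A = 176
M(w, r) = -1/146 (M(w, r) = 1/(-25 - 121) = 1/(-146) = -1/146)
g(f) = 176*f
(2206 + 20099/M(c(-12, -5), 35)) + g(-61) = (2206 + 20099/(-1/146)) + 176*(-61) = (2206 + 20099*(-146)) - 10736 = (2206 - 2934454) - 10736 = -2932248 - 10736 = -2942984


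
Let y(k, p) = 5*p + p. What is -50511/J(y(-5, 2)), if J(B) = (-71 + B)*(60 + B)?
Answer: 16837/1416 ≈ 11.891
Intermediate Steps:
y(k, p) = 6*p
-50511/J(y(-5, 2)) = -50511/(-4260 + (6*2)**2 - 66*2) = -50511/(-4260 + 12**2 - 11*12) = -50511/(-4260 + 144 - 132) = -50511/(-4248) = -50511*(-1/4248) = 16837/1416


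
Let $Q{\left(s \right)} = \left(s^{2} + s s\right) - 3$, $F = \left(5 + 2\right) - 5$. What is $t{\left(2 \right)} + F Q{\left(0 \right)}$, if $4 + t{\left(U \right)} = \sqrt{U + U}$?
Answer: $-8$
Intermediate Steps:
$F = 2$ ($F = 7 - 5 = 2$)
$t{\left(U \right)} = -4 + \sqrt{2} \sqrt{U}$ ($t{\left(U \right)} = -4 + \sqrt{U + U} = -4 + \sqrt{2 U} = -4 + \sqrt{2} \sqrt{U}$)
$Q{\left(s \right)} = -3 + 2 s^{2}$ ($Q{\left(s \right)} = \left(s^{2} + s^{2}\right) - 3 = 2 s^{2} - 3 = -3 + 2 s^{2}$)
$t{\left(2 \right)} + F Q{\left(0 \right)} = \left(-4 + \sqrt{2} \sqrt{2}\right) + 2 \left(-3 + 2 \cdot 0^{2}\right) = \left(-4 + 2\right) + 2 \left(-3 + 2 \cdot 0\right) = -2 + 2 \left(-3 + 0\right) = -2 + 2 \left(-3\right) = -2 - 6 = -8$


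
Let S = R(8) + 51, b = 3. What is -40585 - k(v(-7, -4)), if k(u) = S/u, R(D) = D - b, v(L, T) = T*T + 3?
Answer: -771171/19 ≈ -40588.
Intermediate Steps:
v(L, T) = 3 + T² (v(L, T) = T² + 3 = 3 + T²)
R(D) = -3 + D (R(D) = D - 1*3 = D - 3 = -3 + D)
S = 56 (S = (-3 + 8) + 51 = 5 + 51 = 56)
k(u) = 56/u
-40585 - k(v(-7, -4)) = -40585 - 56/(3 + (-4)²) = -40585 - 56/(3 + 16) = -40585 - 56/19 = -771171/19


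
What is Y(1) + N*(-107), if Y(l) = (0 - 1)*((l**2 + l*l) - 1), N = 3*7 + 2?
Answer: -2462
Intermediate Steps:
N = 23 (N = 21 + 2 = 23)
Y(l) = 1 - 2*l**2 (Y(l) = -((l**2 + l**2) - 1) = -(2*l**2 - 1) = -(-1 + 2*l**2) = 1 - 2*l**2)
Y(1) + N*(-107) = (1 - 2*1**2) + 23*(-107) = (1 - 2*1) - 2461 = (1 - 2) - 2461 = -1 - 2461 = -2462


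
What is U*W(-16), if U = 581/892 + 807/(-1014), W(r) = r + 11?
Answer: 108925/150748 ≈ 0.72256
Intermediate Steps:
W(r) = 11 + r
U = -21785/150748 (U = 581*(1/892) + 807*(-1/1014) = 581/892 - 269/338 = -21785/150748 ≈ -0.14451)
U*W(-16) = -21785*(11 - 16)/150748 = -21785/150748*(-5) = 108925/150748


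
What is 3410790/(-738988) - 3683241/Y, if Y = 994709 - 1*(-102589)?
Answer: -89785054799/11262361867 ≈ -7.9721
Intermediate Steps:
Y = 1097298 (Y = 994709 + 102589 = 1097298)
3410790/(-738988) - 3683241/Y = 3410790/(-738988) - 3683241/1097298 = 3410790*(-1/738988) - 3683241*1/1097298 = -1705395/369494 - 409249/121922 = -89785054799/11262361867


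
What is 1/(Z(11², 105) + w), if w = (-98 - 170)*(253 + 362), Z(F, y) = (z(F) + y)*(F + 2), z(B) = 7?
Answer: -1/151044 ≈ -6.6206e-6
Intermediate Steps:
Z(F, y) = (2 + F)*(7 + y) (Z(F, y) = (7 + y)*(F + 2) = (7 + y)*(2 + F) = (2 + F)*(7 + y))
w = -164820 (w = -268*615 = -164820)
1/(Z(11², 105) + w) = 1/((14 + 2*105 + 7*11² + 11²*105) - 164820) = 1/((14 + 210 + 7*121 + 121*105) - 164820) = 1/((14 + 210 + 847 + 12705) - 164820) = 1/(13776 - 164820) = 1/(-151044) = -1/151044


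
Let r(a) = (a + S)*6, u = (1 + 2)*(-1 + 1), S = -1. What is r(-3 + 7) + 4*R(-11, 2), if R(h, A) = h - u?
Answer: -26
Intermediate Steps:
u = 0 (u = 3*0 = 0)
R(h, A) = h (R(h, A) = h - 1*0 = h + 0 = h)
r(a) = -6 + 6*a (r(a) = (a - 1)*6 = (-1 + a)*6 = -6 + 6*a)
r(-3 + 7) + 4*R(-11, 2) = (-6 + 6*(-3 + 7)) + 4*(-11) = (-6 + 6*4) - 44 = (-6 + 24) - 44 = 18 - 44 = -26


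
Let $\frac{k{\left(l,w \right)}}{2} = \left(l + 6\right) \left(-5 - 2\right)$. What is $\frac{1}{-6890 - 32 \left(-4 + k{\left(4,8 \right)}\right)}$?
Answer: $- \frac{1}{2282} \approx -0.00043821$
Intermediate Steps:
$k{\left(l,w \right)} = -84 - 14 l$ ($k{\left(l,w \right)} = 2 \left(l + 6\right) \left(-5 - 2\right) = 2 \left(6 + l\right) \left(-7\right) = 2 \left(-42 - 7 l\right) = -84 - 14 l$)
$\frac{1}{-6890 - 32 \left(-4 + k{\left(4,8 \right)}\right)} = \frac{1}{-6890 - 32 \left(-4 - 140\right)} = \frac{1}{-6890 - -4608} = \frac{1}{-6890 + 4608} = \frac{1}{-2282} = - \frac{1}{2282}$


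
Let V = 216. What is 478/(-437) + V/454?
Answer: -61310/99199 ≈ -0.61805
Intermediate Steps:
478/(-437) + V/454 = 478/(-437) + 216/454 = 478*(-1/437) + 216*(1/454) = -478/437 + 108/227 = -61310/99199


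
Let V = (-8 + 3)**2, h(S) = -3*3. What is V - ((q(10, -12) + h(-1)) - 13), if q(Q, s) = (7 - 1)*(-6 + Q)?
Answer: 23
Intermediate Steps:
q(Q, s) = -36 + 6*Q (q(Q, s) = 6*(-6 + Q) = -36 + 6*Q)
h(S) = -9
V = 25 (V = (-5)**2 = 25)
V - ((q(10, -12) + h(-1)) - 13) = 25 - (((-36 + 6*10) - 9) - 13) = 25 - (((-36 + 60) - 9) - 13) = 25 - ((24 - 9) - 13) = 25 - (15 - 13) = 25 - 1*2 = 25 - 2 = 23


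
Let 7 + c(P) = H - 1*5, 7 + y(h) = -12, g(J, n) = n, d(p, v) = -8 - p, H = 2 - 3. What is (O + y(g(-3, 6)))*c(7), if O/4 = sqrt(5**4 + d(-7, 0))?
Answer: 247 - 208*sqrt(39) ≈ -1052.0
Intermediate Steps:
H = -1
y(h) = -19 (y(h) = -7 - 12 = -19)
c(P) = -13 (c(P) = -7 + (-1 - 1*5) = -7 + (-1 - 5) = -7 - 6 = -13)
O = 16*sqrt(39) (O = 4*sqrt(5**4 + (-8 - 1*(-7))) = 4*sqrt(625 + (-8 + 7)) = 4*sqrt(625 - 1) = 4*sqrt(624) = 4*(4*sqrt(39)) = 16*sqrt(39) ≈ 99.920)
(O + y(g(-3, 6)))*c(7) = (16*sqrt(39) - 19)*(-13) = (-19 + 16*sqrt(39))*(-13) = 247 - 208*sqrt(39)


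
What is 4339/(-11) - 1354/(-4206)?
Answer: -9117470/23133 ≈ -394.13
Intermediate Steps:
4339/(-11) - 1354/(-4206) = 4339*(-1/11) - 1354*(-1/4206) = -4339/11 + 677/2103 = -9117470/23133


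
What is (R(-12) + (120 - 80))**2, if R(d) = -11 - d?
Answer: 1681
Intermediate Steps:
(R(-12) + (120 - 80))**2 = ((-11 - 1*(-12)) + (120 - 80))**2 = ((-11 + 12) + 40)**2 = (1 + 40)**2 = 41**2 = 1681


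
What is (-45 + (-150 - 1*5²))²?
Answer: 48400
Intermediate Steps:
(-45 + (-150 - 1*5²))² = (-45 + (-150 - 1*25))² = (-45 + (-150 - 25))² = (-45 - 175)² = (-220)² = 48400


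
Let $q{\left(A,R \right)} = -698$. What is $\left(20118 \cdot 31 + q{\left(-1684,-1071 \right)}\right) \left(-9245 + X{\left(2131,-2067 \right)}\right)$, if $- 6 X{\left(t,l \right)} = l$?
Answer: $-5544655480$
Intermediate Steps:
$X{\left(t,l \right)} = - \frac{l}{6}$
$\left(20118 \cdot 31 + q{\left(-1684,-1071 \right)}\right) \left(-9245 + X{\left(2131,-2067 \right)}\right) = \left(20118 \cdot 31 - 698\right) \left(-9245 - - \frac{689}{2}\right) = \left(623658 - 698\right) \left(-9245 + \frac{689}{2}\right) = 622960 \left(- \frac{17801}{2}\right) = -5544655480$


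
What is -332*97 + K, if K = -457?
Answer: -32661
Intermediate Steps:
-332*97 + K = -332*97 - 457 = -32204 - 457 = -32661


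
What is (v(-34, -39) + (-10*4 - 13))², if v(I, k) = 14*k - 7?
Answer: 367236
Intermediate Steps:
v(I, k) = -7 + 14*k
(v(-34, -39) + (-10*4 - 13))² = ((-7 + 14*(-39)) + (-10*4 - 13))² = ((-7 - 546) + (-40 - 13))² = (-553 - 53)² = (-606)² = 367236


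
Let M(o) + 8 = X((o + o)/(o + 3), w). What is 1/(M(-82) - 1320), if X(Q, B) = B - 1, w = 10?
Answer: -1/1319 ≈ -0.00075815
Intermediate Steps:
X(Q, B) = -1 + B
M(o) = 1 (M(o) = -8 + (-1 + 10) = -8 + 9 = 1)
1/(M(-82) - 1320) = 1/(1 - 1320) = 1/(-1319) = -1/1319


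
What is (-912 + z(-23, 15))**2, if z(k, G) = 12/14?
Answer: 40678884/49 ≈ 8.3018e+5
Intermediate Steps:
z(k, G) = 6/7 (z(k, G) = 12*(1/14) = 6/7)
(-912 + z(-23, 15))**2 = (-912 + 6/7)**2 = (-6378/7)**2 = 40678884/49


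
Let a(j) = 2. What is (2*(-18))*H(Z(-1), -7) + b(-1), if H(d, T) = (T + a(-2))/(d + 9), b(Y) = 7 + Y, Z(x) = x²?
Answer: 24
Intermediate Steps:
H(d, T) = (2 + T)/(9 + d) (H(d, T) = (T + 2)/(d + 9) = (2 + T)/(9 + d))
(2*(-18))*H(Z(-1), -7) + b(-1) = (2*(-18))*((2 - 7)/(9 + (-1)²)) + (7 - 1) = -36*(-5)/(9 + 1) + 6 = -36*(-5)/10 + 6 = -18*(-5)/5 + 6 = -36*(-½) + 6 = 18 + 6 = 24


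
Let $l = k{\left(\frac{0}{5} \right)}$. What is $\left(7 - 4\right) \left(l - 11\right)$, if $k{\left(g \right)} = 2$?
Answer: $-27$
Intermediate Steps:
$l = 2$
$\left(7 - 4\right) \left(l - 11\right) = \left(7 - 4\right) \left(2 - 11\right) = \left(7 - 4\right) \left(-9\right) = 3 \left(-9\right) = -27$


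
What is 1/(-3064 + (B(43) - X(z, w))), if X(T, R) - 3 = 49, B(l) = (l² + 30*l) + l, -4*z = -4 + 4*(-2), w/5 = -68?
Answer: 1/66 ≈ 0.015152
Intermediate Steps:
w = -340 (w = 5*(-68) = -340)
z = 3 (z = -(-4 + 4*(-2))/4 = -(-4 - 8)/4 = -¼*(-12) = 3)
B(l) = l² + 31*l
X(T, R) = 52 (X(T, R) = 3 + 49 = 52)
1/(-3064 + (B(43) - X(z, w))) = 1/(-3064 + (43*(31 + 43) - 1*52)) = 1/(-3064 + (43*74 - 52)) = 1/(-3064 + (3182 - 52)) = 1/(-3064 + 3130) = 1/66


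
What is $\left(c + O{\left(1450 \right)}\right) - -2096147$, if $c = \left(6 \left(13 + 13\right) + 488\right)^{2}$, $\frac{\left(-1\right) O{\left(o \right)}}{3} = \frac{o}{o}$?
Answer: $2510880$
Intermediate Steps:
$O{\left(o \right)} = -3$ ($O{\left(o \right)} = - 3 \frac{o}{o} = \left(-3\right) 1 = -3$)
$c = 414736$ ($c = \left(6 \cdot 26 + 488\right)^{2} = \left(156 + 488\right)^{2} = 644^{2} = 414736$)
$\left(c + O{\left(1450 \right)}\right) - -2096147 = \left(414736 - 3\right) - -2096147 = 414733 + 2096147 = 2510880$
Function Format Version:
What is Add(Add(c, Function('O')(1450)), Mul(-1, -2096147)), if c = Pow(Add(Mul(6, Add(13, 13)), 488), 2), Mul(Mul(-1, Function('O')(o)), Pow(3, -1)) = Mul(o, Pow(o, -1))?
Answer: 2510880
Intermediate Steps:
Function('O')(o) = -3 (Function('O')(o) = Mul(-3, Mul(o, Pow(o, -1))) = Mul(-3, 1) = -3)
c = 414736 (c = Pow(Add(Mul(6, 26), 488), 2) = Pow(Add(156, 488), 2) = Pow(644, 2) = 414736)
Add(Add(c, Function('O')(1450)), Mul(-1, -2096147)) = Add(Add(414736, -3), Mul(-1, -2096147)) = Add(414733, 2096147) = 2510880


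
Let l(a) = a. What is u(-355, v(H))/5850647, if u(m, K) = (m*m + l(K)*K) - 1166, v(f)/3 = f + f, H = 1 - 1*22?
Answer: 140735/5850647 ≈ 0.024055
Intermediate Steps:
H = -21 (H = 1 - 22 = -21)
v(f) = 6*f (v(f) = 3*(f + f) = 3*(2*f) = 6*f)
u(m, K) = -1166 + K² + m² (u(m, K) = (m*m + K*K) - 1166 = (m² + K²) - 1166 = (K² + m²) - 1166 = -1166 + K² + m²)
u(-355, v(H))/5850647 = (-1166 + (6*(-21))² + (-355)²)/5850647 = (-1166 + (-126)² + 126025)*(1/5850647) = (-1166 + 15876 + 126025)*(1/5850647) = 140735*(1/5850647) = 140735/5850647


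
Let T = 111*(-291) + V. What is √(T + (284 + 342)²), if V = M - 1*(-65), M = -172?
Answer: 2*√89867 ≈ 599.56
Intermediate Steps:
V = -107 (V = -172 - 1*(-65) = -172 + 65 = -107)
T = -32408 (T = 111*(-291) - 107 = -32301 - 107 = -32408)
√(T + (284 + 342)²) = √(-32408 + (284 + 342)²) = √(-32408 + 626²) = √(-32408 + 391876) = √359468 = 2*√89867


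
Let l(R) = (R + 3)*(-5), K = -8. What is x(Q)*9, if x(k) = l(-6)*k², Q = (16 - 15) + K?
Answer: 6615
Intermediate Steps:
l(R) = -15 - 5*R (l(R) = (3 + R)*(-5) = -15 - 5*R)
Q = -7 (Q = (16 - 15) - 8 = 1 - 8 = -7)
x(k) = 15*k² (x(k) = (-15 - 5*(-6))*k² = (-15 + 30)*k² = 15*k²)
x(Q)*9 = (15*(-7)²)*9 = (15*49)*9 = 735*9 = 6615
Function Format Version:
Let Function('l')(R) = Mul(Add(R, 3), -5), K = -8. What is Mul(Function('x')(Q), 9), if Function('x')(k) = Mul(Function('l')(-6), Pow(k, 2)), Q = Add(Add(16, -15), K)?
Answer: 6615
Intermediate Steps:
Function('l')(R) = Add(-15, Mul(-5, R)) (Function('l')(R) = Mul(Add(3, R), -5) = Add(-15, Mul(-5, R)))
Q = -7 (Q = Add(Add(16, -15), -8) = Add(1, -8) = -7)
Function('x')(k) = Mul(15, Pow(k, 2)) (Function('x')(k) = Mul(Add(-15, Mul(-5, -6)), Pow(k, 2)) = Mul(Add(-15, 30), Pow(k, 2)) = Mul(15, Pow(k, 2)))
Mul(Function('x')(Q), 9) = Mul(Mul(15, Pow(-7, 2)), 9) = Mul(Mul(15, 49), 9) = Mul(735, 9) = 6615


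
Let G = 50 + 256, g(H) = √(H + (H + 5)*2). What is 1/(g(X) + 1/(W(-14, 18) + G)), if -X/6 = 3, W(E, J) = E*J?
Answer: 54/128305 - 5832*I*√11/128305 ≈ 0.00042087 - 0.15075*I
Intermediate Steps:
X = -18 (X = -6*3 = -18)
g(H) = √(10 + 3*H) (g(H) = √(H + (5 + H)*2) = √(H + (10 + 2*H)) = √(10 + 3*H))
G = 306
1/(g(X) + 1/(W(-14, 18) + G)) = 1/(√(10 + 3*(-18)) + 1/(-14*18 + 306)) = 1/(√(10 - 54) + 1/(-252 + 306)) = 1/(√(-44) + 1/54) = 1/(2*I*√11 + 1/54) = 1/(1/54 + 2*I*√11)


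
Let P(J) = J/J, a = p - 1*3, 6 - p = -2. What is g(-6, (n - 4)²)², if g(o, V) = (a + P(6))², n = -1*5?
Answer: 1296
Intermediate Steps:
p = 8 (p = 6 - 1*(-2) = 6 + 2 = 8)
a = 5 (a = 8 - 1*3 = 8 - 3 = 5)
P(J) = 1
n = -5
g(o, V) = 36 (g(o, V) = (5 + 1)² = 6² = 36)
g(-6, (n - 4)²)² = 36² = 1296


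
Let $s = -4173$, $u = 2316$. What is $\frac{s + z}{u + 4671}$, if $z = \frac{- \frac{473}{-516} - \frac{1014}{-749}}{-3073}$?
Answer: $- \frac{115258797859}{192981806388} \approx -0.59725$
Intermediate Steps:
$z = - \frac{20407}{27620124}$ ($z = \left(\left(-473\right) \left(- \frac{1}{516}\right) - - \frac{1014}{749}\right) \left(- \frac{1}{3073}\right) = \left(\frac{11}{12} + \frac{1014}{749}\right) \left(- \frac{1}{3073}\right) = \frac{20407}{8988} \left(- \frac{1}{3073}\right) = - \frac{20407}{27620124} \approx -0.00073885$)
$\frac{s + z}{u + 4671} = \frac{-4173 - \frac{20407}{27620124}}{2316 + 4671} = - \frac{115258797859}{27620124 \cdot 6987} = \left(- \frac{115258797859}{27620124}\right) \frac{1}{6987} = - \frac{115258797859}{192981806388}$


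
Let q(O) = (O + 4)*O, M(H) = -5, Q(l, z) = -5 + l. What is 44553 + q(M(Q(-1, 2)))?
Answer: 44558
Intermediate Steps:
q(O) = O*(4 + O) (q(O) = (4 + O)*O = O*(4 + O))
44553 + q(M(Q(-1, 2))) = 44553 - 5*(4 - 5) = 44553 - 5*(-1) = 44553 + 5 = 44558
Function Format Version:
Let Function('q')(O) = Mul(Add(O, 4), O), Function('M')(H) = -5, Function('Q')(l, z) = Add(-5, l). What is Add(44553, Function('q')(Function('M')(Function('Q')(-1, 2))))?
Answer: 44558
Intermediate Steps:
Function('q')(O) = Mul(O, Add(4, O)) (Function('q')(O) = Mul(Add(4, O), O) = Mul(O, Add(4, O)))
Add(44553, Function('q')(Function('M')(Function('Q')(-1, 2)))) = Add(44553, Mul(-5, Add(4, -5))) = Add(44553, Mul(-5, -1)) = Add(44553, 5) = 44558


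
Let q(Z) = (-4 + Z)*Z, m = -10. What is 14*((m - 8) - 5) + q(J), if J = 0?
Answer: -322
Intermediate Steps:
q(Z) = Z*(-4 + Z)
14*((m - 8) - 5) + q(J) = 14*((-10 - 8) - 5) + 0*(-4 + 0) = 14*(-18 - 5) + 0*(-4) = 14*(-23) + 0 = -322 + 0 = -322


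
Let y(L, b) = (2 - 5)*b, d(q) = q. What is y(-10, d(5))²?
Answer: 225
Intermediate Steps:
y(L, b) = -3*b
y(-10, d(5))² = (-3*5)² = (-15)² = 225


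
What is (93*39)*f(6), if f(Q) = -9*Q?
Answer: -195858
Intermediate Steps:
(93*39)*f(6) = (93*39)*(-9*6) = 3627*(-54) = -195858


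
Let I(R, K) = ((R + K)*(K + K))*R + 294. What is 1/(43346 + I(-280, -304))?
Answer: -1/99376520 ≈ -1.0063e-8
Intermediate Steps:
I(R, K) = 294 + 2*K*R*(K + R) (I(R, K) = ((K + R)*(2*K))*R + 294 = (2*K*(K + R))*R + 294 = 2*K*R*(K + R) + 294 = 294 + 2*K*R*(K + R))
1/(43346 + I(-280, -304)) = 1/(43346 + (294 + 2*(-304)*(-280)² + 2*(-280)*(-304)²)) = 1/(43346 + (294 + 2*(-304)*78400 + 2*(-280)*92416)) = 1/(43346 + (294 - 47667200 - 51752960)) = 1/(43346 - 99419866) = 1/(-99376520) = -1/99376520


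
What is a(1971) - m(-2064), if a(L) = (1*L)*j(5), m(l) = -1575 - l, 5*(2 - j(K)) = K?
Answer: 1482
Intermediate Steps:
j(K) = 2 - K/5
a(L) = L (a(L) = (1*L)*(2 - ⅕*5) = L*(2 - 1) = L*1 = L)
a(1971) - m(-2064) = 1971 - (-1575 - 1*(-2064)) = 1971 - (-1575 + 2064) = 1971 - 1*489 = 1971 - 489 = 1482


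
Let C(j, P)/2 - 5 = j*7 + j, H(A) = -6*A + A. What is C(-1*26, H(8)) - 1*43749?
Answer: -44155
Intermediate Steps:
H(A) = -5*A
C(j, P) = 10 + 16*j (C(j, P) = 10 + 2*(j*7 + j) = 10 + 2*(7*j + j) = 10 + 2*(8*j) = 10 + 16*j)
C(-1*26, H(8)) - 1*43749 = (10 + 16*(-1*26)) - 1*43749 = (10 + 16*(-26)) - 43749 = (10 - 416) - 43749 = -406 - 43749 = -44155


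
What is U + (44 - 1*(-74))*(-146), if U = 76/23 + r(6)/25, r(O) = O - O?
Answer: -396168/23 ≈ -17225.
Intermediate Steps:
r(O) = 0
U = 76/23 (U = 76/23 + 0/25 = 76*(1/23) + 0*(1/25) = 76/23 + 0 = 76/23 ≈ 3.3043)
U + (44 - 1*(-74))*(-146) = 76/23 + (44 - 1*(-74))*(-146) = 76/23 + (44 + 74)*(-146) = 76/23 + 118*(-146) = 76/23 - 17228 = -396168/23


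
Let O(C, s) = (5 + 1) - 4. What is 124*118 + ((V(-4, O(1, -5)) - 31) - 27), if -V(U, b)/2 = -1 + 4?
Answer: 14568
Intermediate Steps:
O(C, s) = 2 (O(C, s) = 6 - 4 = 2)
V(U, b) = -6 (V(U, b) = -2*(-1 + 4) = -2*3 = -6)
124*118 + ((V(-4, O(1, -5)) - 31) - 27) = 124*118 + ((-6 - 31) - 27) = 14632 + (-37 - 27) = 14632 - 64 = 14568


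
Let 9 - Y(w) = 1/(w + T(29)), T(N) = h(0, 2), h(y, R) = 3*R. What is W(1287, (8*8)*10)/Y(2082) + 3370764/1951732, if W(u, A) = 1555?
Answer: 1600075388301/9168749003 ≈ 174.51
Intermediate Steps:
T(N) = 6 (T(N) = 3*2 = 6)
Y(w) = 9 - 1/(6 + w) (Y(w) = 9 - 1/(w + 6) = 9 - 1/(6 + w))
W(1287, (8*8)*10)/Y(2082) + 3370764/1951732 = 1555/(((53 + 9*2082)/(6 + 2082))) + 3370764/1951732 = 1555/(((53 + 18738)/2088)) + 3370764*(1/1951732) = 1555/(((1/2088)*18791)) + 842691/487933 = 1555/(18791/2088) + 842691/487933 = 1555*(2088/18791) + 842691/487933 = 3246840/18791 + 842691/487933 = 1600075388301/9168749003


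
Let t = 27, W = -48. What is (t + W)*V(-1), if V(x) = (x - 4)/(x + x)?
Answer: -105/2 ≈ -52.500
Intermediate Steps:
V(x) = (-4 + x)/(2*x) (V(x) = (-4 + x)/((2*x)) = (-4 + x)*(1/(2*x)) = (-4 + x)/(2*x))
(t + W)*V(-1) = (27 - 48)*((½)*(-4 - 1)/(-1)) = -21*(-1)*(-5)/2 = -21*5/2 = -105/2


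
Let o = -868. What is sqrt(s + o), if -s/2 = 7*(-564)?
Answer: 2*sqrt(1757) ≈ 83.833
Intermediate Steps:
s = 7896 (s = -14*(-564) = -2*(-3948) = 7896)
sqrt(s + o) = sqrt(7896 - 868) = sqrt(7028) = 2*sqrt(1757)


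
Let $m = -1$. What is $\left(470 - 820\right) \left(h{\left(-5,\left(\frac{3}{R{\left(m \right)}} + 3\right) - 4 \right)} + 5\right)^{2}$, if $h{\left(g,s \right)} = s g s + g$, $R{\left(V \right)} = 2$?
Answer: $- \frac{4375}{8} \approx -546.88$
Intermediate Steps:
$h{\left(g,s \right)} = g + g s^{2}$ ($h{\left(g,s \right)} = g s s + g = g s^{2} + g = g + g s^{2}$)
$\left(470 - 820\right) \left(h{\left(-5,\left(\frac{3}{R{\left(m \right)}} + 3\right) - 4 \right)} + 5\right)^{2} = \left(470 - 820\right) \left(- 5 \left(1 + \left(\left(\frac{3}{2} + 3\right) - 4\right)^{2}\right) + 5\right)^{2} = - 350 \left(- 5 \left(1 + \left(\left(3 \cdot \frac{1}{2} + 3\right) - 4\right)^{2}\right) + 5\right)^{2} = - 350 \left(- 5 \left(1 + \left(\left(\frac{3}{2} + 3\right) - 4\right)^{2}\right) + 5\right)^{2} = - 350 \left(- 5 \left(1 + \left(\frac{9}{2} - 4\right)^{2}\right) + 5\right)^{2} = - 350 \left(- 5 \left(1 + \left(\frac{1}{2}\right)^{2}\right) + 5\right)^{2} = - 350 \left(- 5 \left(1 + \frac{1}{4}\right) + 5\right)^{2} = - 350 \left(\left(-5\right) \frac{5}{4} + 5\right)^{2} = - 350 \left(- \frac{25}{4} + 5\right)^{2} = - 350 \left(- \frac{5}{4}\right)^{2} = \left(-350\right) \frac{25}{16} = - \frac{4375}{8}$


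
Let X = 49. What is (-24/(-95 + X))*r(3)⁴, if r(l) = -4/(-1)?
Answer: 3072/23 ≈ 133.57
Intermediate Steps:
r(l) = 4 (r(l) = -4*(-1) = 4)
(-24/(-95 + X))*r(3)⁴ = (-24/(-95 + 49))*4⁴ = (-24/(-46))*256 = -1/46*(-24)*256 = (12/23)*256 = 3072/23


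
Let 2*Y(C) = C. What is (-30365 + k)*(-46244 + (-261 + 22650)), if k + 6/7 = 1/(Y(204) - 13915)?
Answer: 70040787160500/96691 ≈ 7.2438e+8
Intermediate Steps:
Y(C) = C/2
k = -82885/96691 (k = -6/7 + 1/((½)*204 - 13915) = -6/7 + 1/(102 - 13915) = -6/7 + 1/(-13813) = -6/7 - 1/13813 = -82885/96691 ≈ -0.85721)
(-30365 + k)*(-46244 + (-261 + 22650)) = (-30365 - 82885/96691)*(-46244 + (-261 + 22650)) = -2936105100*(-46244 + 22389)/96691 = -2936105100/96691*(-23855) = 70040787160500/96691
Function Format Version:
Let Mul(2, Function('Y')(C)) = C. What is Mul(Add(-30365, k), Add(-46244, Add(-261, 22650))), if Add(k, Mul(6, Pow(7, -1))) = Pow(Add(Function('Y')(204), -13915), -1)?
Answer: Rational(70040787160500, 96691) ≈ 7.2438e+8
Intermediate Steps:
Function('Y')(C) = Mul(Rational(1, 2), C)
k = Rational(-82885, 96691) (k = Add(Rational(-6, 7), Pow(Add(Mul(Rational(1, 2), 204), -13915), -1)) = Add(Rational(-6, 7), Pow(Add(102, -13915), -1)) = Add(Rational(-6, 7), Pow(-13813, -1)) = Add(Rational(-6, 7), Rational(-1, 13813)) = Rational(-82885, 96691) ≈ -0.85721)
Mul(Add(-30365, k), Add(-46244, Add(-261, 22650))) = Mul(Add(-30365, Rational(-82885, 96691)), Add(-46244, Add(-261, 22650))) = Mul(Rational(-2936105100, 96691), Add(-46244, 22389)) = Mul(Rational(-2936105100, 96691), -23855) = Rational(70040787160500, 96691)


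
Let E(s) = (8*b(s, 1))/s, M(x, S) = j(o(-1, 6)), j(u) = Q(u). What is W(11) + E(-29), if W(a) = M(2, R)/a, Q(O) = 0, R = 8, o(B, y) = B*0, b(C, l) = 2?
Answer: -16/29 ≈ -0.55172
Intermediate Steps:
o(B, y) = 0
j(u) = 0
M(x, S) = 0
W(a) = 0 (W(a) = 0/a = 0)
E(s) = 16/s (E(s) = (8*2)/s = 16/s)
W(11) + E(-29) = 0 + 16/(-29) = 0 + 16*(-1/29) = 0 - 16/29 = -16/29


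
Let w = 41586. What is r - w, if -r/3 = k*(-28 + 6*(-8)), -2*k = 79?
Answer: -50592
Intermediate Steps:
k = -79/2 (k = -½*79 = -79/2 ≈ -39.500)
r = -9006 (r = -(-237)*(-28 + 6*(-8))/2 = -(-237)*(-28 - 48)/2 = -(-237)*(-76)/2 = -3*3002 = -9006)
r - w = -9006 - 1*41586 = -9006 - 41586 = -50592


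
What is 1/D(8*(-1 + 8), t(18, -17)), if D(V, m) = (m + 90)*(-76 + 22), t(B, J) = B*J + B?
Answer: 1/10692 ≈ 9.3528e-5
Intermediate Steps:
t(B, J) = B + B*J
D(V, m) = -4860 - 54*m (D(V, m) = (90 + m)*(-54) = -4860 - 54*m)
1/D(8*(-1 + 8), t(18, -17)) = 1/(-4860 - 972*(1 - 17)) = 1/(-4860 - 972*(-16)) = 1/(-4860 - 54*(-288)) = 1/(-4860 + 15552) = 1/10692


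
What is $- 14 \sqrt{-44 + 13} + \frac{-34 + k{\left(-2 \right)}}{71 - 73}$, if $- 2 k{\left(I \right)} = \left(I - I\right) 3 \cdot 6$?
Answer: $17 - 14 i \sqrt{31} \approx 17.0 - 77.949 i$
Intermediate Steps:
$k{\left(I \right)} = 0$ ($k{\left(I \right)} = - \frac{\left(I - I\right) 3 \cdot 6}{2} = - \frac{0 \cdot 3 \cdot 6}{2} = - \frac{0 \cdot 6}{2} = \left(- \frac{1}{2}\right) 0 = 0$)
$- 14 \sqrt{-44 + 13} + \frac{-34 + k{\left(-2 \right)}}{71 - 73} = - 14 \sqrt{-44 + 13} + \frac{-34 + 0}{71 - 73} = - 14 \sqrt{-31} - \frac{34}{-2} = - 14 i \sqrt{31} - -17 = - 14 i \sqrt{31} + 17 = 17 - 14 i \sqrt{31}$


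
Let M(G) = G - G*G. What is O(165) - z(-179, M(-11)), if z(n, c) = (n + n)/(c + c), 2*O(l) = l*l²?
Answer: 296480071/132 ≈ 2.2461e+6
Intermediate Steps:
M(G) = G - G²
O(l) = l³/2 (O(l) = (l*l²)/2 = l³/2)
z(n, c) = n/c (z(n, c) = (2*n)/((2*c)) = (2*n)*(1/(2*c)) = n/c)
O(165) - z(-179, M(-11)) = (½)*165³ - (-179)/((-11*(1 - 1*(-11)))) = (½)*4492125 - (-179)/((-11*(1 + 11))) = 4492125/2 - (-179)/((-11*12)) = 4492125/2 - (-179)/(-132) = 4492125/2 - (-179)*(-1)/132 = 4492125/2 - 1*179/132 = 4492125/2 - 179/132 = 296480071/132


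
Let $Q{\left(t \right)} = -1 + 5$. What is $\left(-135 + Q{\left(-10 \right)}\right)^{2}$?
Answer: $17161$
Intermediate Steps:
$Q{\left(t \right)} = 4$
$\left(-135 + Q{\left(-10 \right)}\right)^{2} = \left(-135 + 4\right)^{2} = \left(-131\right)^{2} = 17161$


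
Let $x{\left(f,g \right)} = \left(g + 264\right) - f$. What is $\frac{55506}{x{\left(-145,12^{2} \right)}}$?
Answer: $\frac{55506}{553} \approx 100.37$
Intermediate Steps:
$x{\left(f,g \right)} = 264 + g - f$ ($x{\left(f,g \right)} = \left(264 + g\right) - f = 264 + g - f$)
$\frac{55506}{x{\left(-145,12^{2} \right)}} = \frac{55506}{264 + 12^{2} - -145} = \frac{55506}{264 + 144 + 145} = \frac{55506}{553}$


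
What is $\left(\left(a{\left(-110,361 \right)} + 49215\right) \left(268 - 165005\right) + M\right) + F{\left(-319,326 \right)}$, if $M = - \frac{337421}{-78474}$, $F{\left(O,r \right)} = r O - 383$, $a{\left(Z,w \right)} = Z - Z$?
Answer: $- \frac{636238613942947}{78474} \approx -8.1076 \cdot 10^{9}$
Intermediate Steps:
$a{\left(Z,w \right)} = 0$
$F{\left(O,r \right)} = -383 + O r$ ($F{\left(O,r \right)} = O r - 383 = -383 + O r$)
$M = \frac{337421}{78474}$ ($M = \left(-337421\right) \left(- \frac{1}{78474}\right) = \frac{337421}{78474} \approx 4.2998$)
$\left(\left(a{\left(-110,361 \right)} + 49215\right) \left(268 - 165005\right) + M\right) + F{\left(-319,326 \right)} = \left(\left(0 + 49215\right) \left(268 - 165005\right) + \frac{337421}{78474}\right) - 104377 = \left(49215 \left(-164737\right) + \frac{337421}{78474}\right) - 104377 = \left(-8107531455 + \frac{337421}{78474}\right) - 104377 = - \frac{636230423062249}{78474} - 104377 = - \frac{636238613942947}{78474}$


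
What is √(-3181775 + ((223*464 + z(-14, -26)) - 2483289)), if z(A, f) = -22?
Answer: I*√5561614 ≈ 2358.3*I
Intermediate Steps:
√(-3181775 + ((223*464 + z(-14, -26)) - 2483289)) = √(-3181775 + ((223*464 - 22) - 2483289)) = √(-3181775 + ((103472 - 22) - 2483289)) = √(-3181775 + (103450 - 2483289)) = √(-3181775 - 2379839) = √(-5561614) = I*√5561614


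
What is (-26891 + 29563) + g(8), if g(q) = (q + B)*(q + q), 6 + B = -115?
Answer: 864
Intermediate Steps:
B = -121 (B = -6 - 115 = -121)
g(q) = 2*q*(-121 + q) (g(q) = (q - 121)*(q + q) = (-121 + q)*(2*q) = 2*q*(-121 + q))
(-26891 + 29563) + g(8) = (-26891 + 29563) + 2*8*(-121 + 8) = 2672 + 2*8*(-113) = 2672 - 1808 = 864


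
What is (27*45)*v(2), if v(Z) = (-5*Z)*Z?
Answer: -24300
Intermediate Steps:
v(Z) = -5*Z²
(27*45)*v(2) = (27*45)*(-5*2²) = 1215*(-5*4) = 1215*(-20) = -24300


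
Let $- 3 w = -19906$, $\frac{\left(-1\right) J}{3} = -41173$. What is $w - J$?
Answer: $- \frac{350651}{3} \approx -1.1688 \cdot 10^{5}$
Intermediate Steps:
$J = 123519$ ($J = \left(-3\right) \left(-41173\right) = 123519$)
$w = \frac{19906}{3}$ ($w = \left(- \frac{1}{3}\right) \left(-19906\right) = \frac{19906}{3} \approx 6635.3$)
$w - J = \frac{19906}{3} - 123519 = - \frac{350651}{3}$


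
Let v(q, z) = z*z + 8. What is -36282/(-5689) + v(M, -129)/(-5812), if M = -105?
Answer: 116154823/33064468 ≈ 3.5130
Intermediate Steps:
v(q, z) = 8 + z² (v(q, z) = z² + 8 = 8 + z²)
-36282/(-5689) + v(M, -129)/(-5812) = -36282/(-5689) + (8 + (-129)²)/(-5812) = -36282*(-1/5689) + (8 + 16641)*(-1/5812) = 36282/5689 + 16649*(-1/5812) = 36282/5689 - 16649/5812 = 116154823/33064468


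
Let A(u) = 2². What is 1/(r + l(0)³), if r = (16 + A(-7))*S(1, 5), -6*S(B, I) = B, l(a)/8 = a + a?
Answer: -3/10 ≈ -0.30000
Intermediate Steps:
l(a) = 16*a (l(a) = 8*(a + a) = 8*(2*a) = 16*a)
A(u) = 4
S(B, I) = -B/6
r = -10/3 (r = (16 + 4)*(-⅙*1) = 20*(-⅙) = -10/3 ≈ -3.3333)
1/(r + l(0)³) = 1/(-10/3 + (16*0)³) = 1/(-10/3 + 0³) = 1/(-10/3 + 0) = 1/(-10/3) = -3/10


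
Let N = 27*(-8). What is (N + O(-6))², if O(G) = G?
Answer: 49284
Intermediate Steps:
N = -216
(N + O(-6))² = (-216 - 6)² = (-222)² = 49284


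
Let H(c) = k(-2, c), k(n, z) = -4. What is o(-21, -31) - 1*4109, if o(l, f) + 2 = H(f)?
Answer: -4115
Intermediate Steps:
H(c) = -4
o(l, f) = -6 (o(l, f) = -2 - 4 = -6)
o(-21, -31) - 1*4109 = -6 - 1*4109 = -6 - 4109 = -4115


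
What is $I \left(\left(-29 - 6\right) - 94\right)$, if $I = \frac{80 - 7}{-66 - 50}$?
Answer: $\frac{9417}{116} \approx 81.181$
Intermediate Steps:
$I = - \frac{73}{116}$ ($I = \frac{73}{-116} = 73 \left(- \frac{1}{116}\right) = - \frac{73}{116} \approx -0.62931$)
$I \left(\left(-29 - 6\right) - 94\right) = - \frac{73 \left(\left(-29 - 6\right) - 94\right)}{116} = - \frac{73 \left(-35 - 94\right)}{116} = \left(- \frac{73}{116}\right) \left(-129\right) = \frac{9417}{116}$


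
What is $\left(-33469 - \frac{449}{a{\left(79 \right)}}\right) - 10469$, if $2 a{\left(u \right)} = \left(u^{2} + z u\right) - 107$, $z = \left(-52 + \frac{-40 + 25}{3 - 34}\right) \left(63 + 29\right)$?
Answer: $- \frac{250816587979}{5708421} \approx -43938.0$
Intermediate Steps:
$z = - \frac{146924}{31}$ ($z = \left(-52 - \frac{15}{-31}\right) 92 = \left(-52 - - \frac{15}{31}\right) 92 = \left(-52 + \frac{15}{31}\right) 92 = \left(- \frac{1597}{31}\right) 92 = - \frac{146924}{31} \approx -4739.5$)
$a{\left(u \right)} = - \frac{107}{2} + \frac{u^{2}}{2} - \frac{73462 u}{31}$ ($a{\left(u \right)} = \frac{\left(u^{2} - \frac{146924 u}{31}\right) - 107}{2} = \frac{-107 + u^{2} - \frac{146924 u}{31}}{2} = - \frac{107}{2} + \frac{u^{2}}{2} - \frac{73462 u}{31}$)
$\left(-33469 - \frac{449}{a{\left(79 \right)}}\right) - 10469 = \left(-33469 - \frac{449}{- \frac{107}{2} + \frac{79^{2}}{2} - \frac{5803498}{31}}\right) - 10469 = \left(-33469 - \frac{449}{- \frac{107}{2} + \frac{1}{2} \cdot 6241 - \frac{5803498}{31}}\right) - 10469 = \left(-33469 - \frac{449}{- \frac{107}{2} + \frac{6241}{2} - \frac{5803498}{31}}\right) - 10469 = \left(-33469 - \frac{449}{- \frac{5708421}{31}}\right) - 10469 = \left(-33469 - - \frac{13919}{5708421}\right) - 10469 = \left(-33469 + \frac{13919}{5708421}\right) - 10469 = - \frac{191055128530}{5708421} - 10469 = - \frac{250816587979}{5708421}$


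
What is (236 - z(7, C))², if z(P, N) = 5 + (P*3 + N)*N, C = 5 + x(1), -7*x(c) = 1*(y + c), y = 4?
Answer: 36108081/2401 ≈ 15039.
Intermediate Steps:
x(c) = -4/7 - c/7 (x(c) = -(4 + c)/7 = -4/7 - c/7)
C = 30/7 (C = 5 + (-4/7 - ⅐*1) = 5 + (-4/7 - ⅐) = 5 - 5/7 = 30/7 ≈ 4.2857)
z(P, N) = 5 + N*(N + 3*P) (z(P, N) = 5 + (3*P + N)*N = 5 + (N + 3*P)*N = 5 + N*(N + 3*P))
(236 - z(7, C))² = (236 - (5 + (30/7)² + 3*(30/7)*7))² = (236 - (5 + 900/49 + 90))² = (236 - 1*5555/49)² = (236 - 5555/49)² = (6009/49)² = 36108081/2401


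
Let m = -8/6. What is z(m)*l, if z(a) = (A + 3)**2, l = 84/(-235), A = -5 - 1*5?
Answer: -4116/235 ≈ -17.515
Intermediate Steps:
A = -10 (A = -5 - 5 = -10)
m = -4/3 (m = -8*1/6 = -4/3 ≈ -1.3333)
l = -84/235 (l = 84*(-1/235) = -84/235 ≈ -0.35745)
z(a) = 49 (z(a) = (-10 + 3)**2 = (-7)**2 = 49)
z(m)*l = 49*(-84/235) = -4116/235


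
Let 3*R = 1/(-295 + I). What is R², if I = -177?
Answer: 1/2005056 ≈ 4.9874e-7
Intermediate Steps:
R = -1/1416 (R = 1/(3*(-295 - 177)) = (⅓)/(-472) = (⅓)*(-1/472) = -1/1416 ≈ -0.00070621)
R² = (-1/1416)² = 1/2005056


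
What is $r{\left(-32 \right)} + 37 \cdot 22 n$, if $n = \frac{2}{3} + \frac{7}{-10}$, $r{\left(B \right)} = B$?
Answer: $- \frac{887}{15} \approx -59.133$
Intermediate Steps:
$n = - \frac{1}{30}$ ($n = 2 \cdot \frac{1}{3} + 7 \left(- \frac{1}{10}\right) = \frac{2}{3} - \frac{7}{10} = - \frac{1}{30} \approx -0.033333$)
$r{\left(-32 \right)} + 37 \cdot 22 n = -32 + 37 \cdot 22 \left(- \frac{1}{30}\right) = -32 + 814 \left(- \frac{1}{30}\right) = -32 - \frac{407}{15} = - \frac{887}{15}$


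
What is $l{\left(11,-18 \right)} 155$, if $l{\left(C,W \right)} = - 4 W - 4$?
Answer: $10540$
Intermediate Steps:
$l{\left(C,W \right)} = -4 - 4 W$
$l{\left(11,-18 \right)} 155 = \left(-4 - -72\right) 155 = \left(-4 + 72\right) 155 = 68 \cdot 155 = 10540$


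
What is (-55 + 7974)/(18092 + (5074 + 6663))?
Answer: 7919/29829 ≈ 0.26548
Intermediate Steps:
(-55 + 7974)/(18092 + (5074 + 6663)) = 7919/(18092 + 11737) = 7919/29829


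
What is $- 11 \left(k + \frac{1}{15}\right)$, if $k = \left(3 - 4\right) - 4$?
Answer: $\frac{814}{15} \approx 54.267$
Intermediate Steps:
$k = -5$ ($k = -1 - 4 = -5$)
$- 11 \left(k + \frac{1}{15}\right) = - 11 \left(-5 + \frac{1}{15}\right) = \left(-11\right) \left(- \frac{74}{15}\right) = \frac{814}{15}$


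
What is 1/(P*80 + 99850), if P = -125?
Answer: 1/89850 ≈ 1.1130e-5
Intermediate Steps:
1/(P*80 + 99850) = 1/(-125*80 + 99850) = 1/(-10000 + 99850) = 1/89850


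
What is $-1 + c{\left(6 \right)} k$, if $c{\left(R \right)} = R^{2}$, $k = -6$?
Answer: $-217$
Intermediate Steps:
$-1 + c{\left(6 \right)} k = -1 + 6^{2} \left(-6\right) = -1 + 36 \left(-6\right) = -1 - 216 = -217$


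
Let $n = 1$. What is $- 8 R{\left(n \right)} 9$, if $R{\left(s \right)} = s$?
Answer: $-72$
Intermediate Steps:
$- 8 R{\left(n \right)} 9 = \left(-8\right) 1 \cdot 9 = \left(-8\right) 9 = -72$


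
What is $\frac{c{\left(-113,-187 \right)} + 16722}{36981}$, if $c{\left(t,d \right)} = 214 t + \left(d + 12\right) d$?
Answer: $\frac{25265}{36981} \approx 0.68319$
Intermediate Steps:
$c{\left(t,d \right)} = 214 t + d \left(12 + d\right)$ ($c{\left(t,d \right)} = 214 t + \left(12 + d\right) d = 214 t + d \left(12 + d\right)$)
$\frac{c{\left(-113,-187 \right)} + 16722}{36981} = \frac{\left(\left(-187\right)^{2} + 12 \left(-187\right) + 214 \left(-113\right)\right) + 16722}{36981} = \left(\left(34969 - 2244 - 24182\right) + 16722\right) \frac{1}{36981} = \left(8543 + 16722\right) \frac{1}{36981} = 25265 \cdot \frac{1}{36981} = \frac{25265}{36981}$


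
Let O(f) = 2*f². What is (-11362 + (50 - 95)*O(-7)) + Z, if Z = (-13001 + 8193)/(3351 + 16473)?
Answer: -39083617/2478 ≈ -15772.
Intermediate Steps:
Z = -601/2478 (Z = -4808/19824 = -4808*1/19824 = -601/2478 ≈ -0.24253)
(-11362 + (50 - 95)*O(-7)) + Z = (-11362 + (50 - 95)*(2*(-7)²)) - 601/2478 = (-11362 - 90*49) - 601/2478 = (-11362 - 45*98) - 601/2478 = (-11362 - 4410) - 601/2478 = -15772 - 601/2478 = -39083617/2478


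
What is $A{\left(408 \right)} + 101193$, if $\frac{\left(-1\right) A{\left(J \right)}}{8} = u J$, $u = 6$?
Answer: $81609$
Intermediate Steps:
$A{\left(J \right)} = - 48 J$ ($A{\left(J \right)} = - 8 \cdot 6 J = - 48 J$)
$A{\left(408 \right)} + 101193 = \left(-48\right) 408 + 101193 = -19584 + 101193 = 81609$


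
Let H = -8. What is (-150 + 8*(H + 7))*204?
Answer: -32232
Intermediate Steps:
(-150 + 8*(H + 7))*204 = (-150 + 8*(-8 + 7))*204 = (-150 + 8*(-1))*204 = (-150 - 8)*204 = -158*204 = -32232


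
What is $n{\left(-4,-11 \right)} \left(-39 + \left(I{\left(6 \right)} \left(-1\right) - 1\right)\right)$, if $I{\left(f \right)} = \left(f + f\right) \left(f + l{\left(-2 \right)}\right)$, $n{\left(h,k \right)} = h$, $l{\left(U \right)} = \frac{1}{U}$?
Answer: $424$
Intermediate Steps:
$I{\left(f \right)} = 2 f \left(- \frac{1}{2} + f\right)$ ($I{\left(f \right)} = \left(f + f\right) \left(f + \frac{1}{-2}\right) = 2 f \left(f - \frac{1}{2}\right) = 2 f \left(- \frac{1}{2} + f\right)$)
$n{\left(-4,-11 \right)} \left(-39 + \left(I{\left(6 \right)} \left(-1\right) - 1\right)\right) = - 4 \left(-39 + \left(6 \left(-1 + 2 \cdot 6\right) \left(-1\right) - 1\right)\right) = - 4 \left(-39 + \left(6 \left(-1 + 12\right) \left(-1\right) - 1\right)\right) = - 4 \left(-39 + \left(6 \cdot 11 \left(-1\right) - 1\right)\right) = - 4 \left(-39 + \left(66 \left(-1\right) - 1\right)\right) = - 4 \left(-39 - 67\right) = \left(-4\right) \left(-106\right) = 424$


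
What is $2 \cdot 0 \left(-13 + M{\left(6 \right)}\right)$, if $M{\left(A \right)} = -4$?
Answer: $0$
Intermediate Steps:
$2 \cdot 0 \left(-13 + M{\left(6 \right)}\right) = 2 \cdot 0 \left(-13 - 4\right) = 0 \left(-17\right) = 0$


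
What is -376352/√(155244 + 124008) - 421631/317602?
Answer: -421631/317602 - 188176*√7757/23271 ≈ -713.52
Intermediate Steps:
-376352/√(155244 + 124008) - 421631/317602 = -376352*√7757/46542 - 421631*1/317602 = -376352*√7757/46542 - 421631/317602 = -188176*√7757/23271 - 421631/317602 = -421631/317602 - 188176*√7757/23271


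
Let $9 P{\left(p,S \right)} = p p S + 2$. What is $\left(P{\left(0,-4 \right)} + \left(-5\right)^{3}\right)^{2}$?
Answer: $\frac{1261129}{81} \approx 15570.0$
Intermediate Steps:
$P{\left(p,S \right)} = \frac{2}{9} + \frac{S p^{2}}{9}$ ($P{\left(p,S \right)} = \frac{p p S + 2}{9} = \frac{p^{2} S + 2}{9} = \frac{S p^{2} + 2}{9} = \frac{2 + S p^{2}}{9} = \frac{2}{9} + \frac{S p^{2}}{9}$)
$\left(P{\left(0,-4 \right)} + \left(-5\right)^{3}\right)^{2} = \left(\left(\frac{2}{9} + \frac{1}{9} \left(-4\right) 0^{2}\right) + \left(-5\right)^{3}\right)^{2} = \left(\left(\frac{2}{9} + \frac{1}{9} \left(-4\right) 0\right) - 125\right)^{2} = \left(\left(\frac{2}{9} + 0\right) - 125\right)^{2} = \left(\frac{2}{9} - 125\right)^{2} = \left(- \frac{1123}{9}\right)^{2} = \frac{1261129}{81}$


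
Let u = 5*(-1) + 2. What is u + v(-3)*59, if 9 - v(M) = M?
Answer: 705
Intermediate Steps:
v(M) = 9 - M
u = -3 (u = -5 + 2 = -3)
u + v(-3)*59 = -3 + (9 - 1*(-3))*59 = -3 + (9 + 3)*59 = -3 + 12*59 = -3 + 708 = 705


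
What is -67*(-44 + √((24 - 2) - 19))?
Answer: 2948 - 67*√3 ≈ 2832.0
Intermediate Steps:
-67*(-44 + √((24 - 2) - 19)) = -67*(-44 + √(22 - 19)) = -67*(-44 + √3) = 2948 - 67*√3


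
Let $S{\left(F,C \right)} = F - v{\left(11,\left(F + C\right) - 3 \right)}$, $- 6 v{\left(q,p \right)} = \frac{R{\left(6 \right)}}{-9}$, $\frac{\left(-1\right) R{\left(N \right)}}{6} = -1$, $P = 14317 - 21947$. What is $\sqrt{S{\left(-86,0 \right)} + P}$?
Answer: $\frac{i \sqrt{69445}}{3} \approx 87.841 i$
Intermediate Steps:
$P = -7630$
$R{\left(N \right)} = 6$ ($R{\left(N \right)} = \left(-6\right) \left(-1\right) = 6$)
$v{\left(q,p \right)} = \frac{1}{9}$ ($v{\left(q,p \right)} = - \frac{6 \frac{1}{-9}}{6} = - \frac{6 \left(- \frac{1}{9}\right)}{6} = \left(- \frac{1}{6}\right) \left(- \frac{2}{3}\right) = \frac{1}{9}$)
$S{\left(F,C \right)} = - \frac{1}{9} + F$ ($S{\left(F,C \right)} = F - \frac{1}{9} = - \frac{1}{9} + F$)
$\sqrt{S{\left(-86,0 \right)} + P} = \sqrt{\left(- \frac{1}{9} - 86\right) - 7630} = \sqrt{- \frac{775}{9} - 7630} = \sqrt{- \frac{69445}{9}} = \frac{i \sqrt{69445}}{3}$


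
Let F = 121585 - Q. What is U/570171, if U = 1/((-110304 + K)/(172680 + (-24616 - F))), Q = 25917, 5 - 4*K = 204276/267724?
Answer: -7013833352/8418787064005605 ≈ -8.3312e-7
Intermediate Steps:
K = 141793/133862 (K = 5/4 - 51069/267724 = 141793/133862 ≈ 1.0592)
F = 95668 (F = 121585 - 1*25917 = 121585 - 25917 = 95668)
U = -7013833352/14765372255 (U = 1/((-110304 + 141793/133862)/(172680 + (-24616 - 1*95668))) = 1/(-14765372255/(133862*(172680 + (-24616 - 95668)))) = 1/(-14765372255/(133862*(172680 - 120284))) = 1/(-14765372255/133862/52396) = 1/(-14765372255/133862*1/52396) = 1/(-14765372255/7013833352) = -7013833352/14765372255 ≈ -0.47502)
U/570171 = -7013833352/14765372255/570171 = -7013833352/14765372255*1/570171 = -7013833352/8418787064005605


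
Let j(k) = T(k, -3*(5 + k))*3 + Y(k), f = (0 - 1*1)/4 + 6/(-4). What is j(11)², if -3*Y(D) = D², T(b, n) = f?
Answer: 299209/144 ≈ 2077.8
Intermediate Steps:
f = -7/4 (f = (0 - 1)*(¼) + 6*(-¼) = -1*¼ - 3/2 = -¼ - 3/2 = -7/4 ≈ -1.7500)
T(b, n) = -7/4
Y(D) = -D²/3
j(k) = -21/4 - k²/3 (j(k) = -7/4*3 - k²/3 = -21/4 - k²/3)
j(11)² = (-21/4 - ⅓*11²)² = (-21/4 - ⅓*121)² = (-21/4 - 121/3)² = (-547/12)² = 299209/144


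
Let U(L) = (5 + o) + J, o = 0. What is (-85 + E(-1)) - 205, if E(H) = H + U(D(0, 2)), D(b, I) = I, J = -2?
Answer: -288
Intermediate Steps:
U(L) = 3 (U(L) = (5 + 0) - 2 = 5 - 2 = 3)
E(H) = 3 + H (E(H) = H + 3 = 3 + H)
(-85 + E(-1)) - 205 = (-85 + (3 - 1)) - 205 = (-85 + 2) - 205 = -83 - 205 = -288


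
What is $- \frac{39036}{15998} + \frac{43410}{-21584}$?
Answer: $- \frac{20224029}{4543432} \approx -4.4513$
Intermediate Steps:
$- \frac{39036}{15998} + \frac{43410}{-21584} = \left(-39036\right) \frac{1}{15998} + 43410 \left(- \frac{1}{21584}\right) = - \frac{19518}{7999} - \frac{21705}{10792} = - \frac{20224029}{4543432}$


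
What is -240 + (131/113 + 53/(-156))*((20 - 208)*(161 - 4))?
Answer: -107662093/4407 ≈ -24430.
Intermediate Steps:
-240 + (131/113 + 53/(-156))*((20 - 208)*(161 - 4)) = -240 + (131*(1/113) + 53*(-1/156))*(-188*157) = -240 + (131/113 - 53/156)*(-29516) = -240 + (14447/17628)*(-29516) = -240 - 106604413/4407 = -107662093/4407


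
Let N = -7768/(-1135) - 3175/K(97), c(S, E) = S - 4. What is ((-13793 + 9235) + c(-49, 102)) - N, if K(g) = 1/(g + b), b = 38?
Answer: 481248122/1135 ≈ 4.2401e+5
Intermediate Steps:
c(S, E) = -4 + S
K(g) = 1/(38 + g) (K(g) = 1/(g + 38) = 1/(38 + g))
N = -486481607/1135 (N = -7768/(-1135) - 3175/(1/(38 + 97)) = -7768*(-1/1135) - 3175/(1/135) = 7768/1135 - 3175/1/135 = 7768/1135 - 3175*135 = 7768/1135 - 428625 = -486481607/1135 ≈ -4.2862e+5)
((-13793 + 9235) + c(-49, 102)) - N = ((-13793 + 9235) + (-4 - 49)) - 1*(-486481607/1135) = (-4558 - 53) + 486481607/1135 = -4611 + 486481607/1135 = 481248122/1135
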